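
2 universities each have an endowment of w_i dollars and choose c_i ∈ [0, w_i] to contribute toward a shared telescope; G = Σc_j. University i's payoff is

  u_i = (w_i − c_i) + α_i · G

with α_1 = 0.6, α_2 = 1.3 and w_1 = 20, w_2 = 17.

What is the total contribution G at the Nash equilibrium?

∂u_i/∂c_i = α_i − 1, so university i contributes w_i if α_i > 1, else 0.
α_i > 1 for i ∈ {2}; NE contributions (0, 17), G = 17.

17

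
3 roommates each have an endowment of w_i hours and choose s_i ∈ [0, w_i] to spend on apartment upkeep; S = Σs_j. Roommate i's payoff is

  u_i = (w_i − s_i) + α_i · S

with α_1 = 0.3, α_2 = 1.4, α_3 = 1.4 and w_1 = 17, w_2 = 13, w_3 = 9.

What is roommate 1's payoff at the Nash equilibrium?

∂u_i/∂s_i = α_i − 1, so roommate i contributes w_i if α_i > 1, else 0.
α_i > 1 for i ∈ {2, 3}; NE contributions (0, 13, 9), S = 22.
u_1 = (17 − 0) + 0.3·22 = 23.6.

23.6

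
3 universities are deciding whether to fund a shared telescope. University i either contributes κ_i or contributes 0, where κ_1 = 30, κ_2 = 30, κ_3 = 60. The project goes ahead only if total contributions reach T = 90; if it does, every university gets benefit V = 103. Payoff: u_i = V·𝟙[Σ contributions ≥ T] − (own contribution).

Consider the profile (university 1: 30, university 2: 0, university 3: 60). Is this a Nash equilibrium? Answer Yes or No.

Total = 90 ≥ 90: provided.
University 1 (pledges 30, payoff 73): dropping to 0 → total 60, payoff 0. No gain.
University 2 (pledges 0, payoff 103): pledging 30 → total 120, payoff 73. No gain.
University 3 (pledges 60, payoff 43): dropping to 0 → total 30, payoff 0. No gain.

Yes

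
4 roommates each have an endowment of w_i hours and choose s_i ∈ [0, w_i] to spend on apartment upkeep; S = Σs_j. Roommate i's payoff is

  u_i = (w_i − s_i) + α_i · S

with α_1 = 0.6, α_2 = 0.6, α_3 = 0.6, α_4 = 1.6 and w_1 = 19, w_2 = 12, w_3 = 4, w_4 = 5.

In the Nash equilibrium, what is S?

∂u_i/∂s_i = α_i − 1, so roommate i contributes w_i if α_i > 1, else 0.
α_i > 1 for i ∈ {4}; NE contributions (0, 0, 0, 5), S = 5.

5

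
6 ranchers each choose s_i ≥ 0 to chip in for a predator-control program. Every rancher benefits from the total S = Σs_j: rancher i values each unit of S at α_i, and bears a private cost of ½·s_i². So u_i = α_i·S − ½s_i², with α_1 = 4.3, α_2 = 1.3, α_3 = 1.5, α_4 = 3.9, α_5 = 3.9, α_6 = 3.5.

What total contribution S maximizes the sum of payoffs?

110.4

Planner FOC: ∂(Σu_j)/∂s_i = (Σα_j) − s_i = 0, so s_i^SO = Σα_j = 18.4 for every i; S^SO = 110.4.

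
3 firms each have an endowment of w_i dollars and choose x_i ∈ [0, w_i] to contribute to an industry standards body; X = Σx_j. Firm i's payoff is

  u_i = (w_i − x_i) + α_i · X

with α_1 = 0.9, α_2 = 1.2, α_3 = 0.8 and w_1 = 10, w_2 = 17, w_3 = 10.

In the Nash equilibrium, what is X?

17

∂u_i/∂x_i = α_i − 1, so firm i contributes w_i if α_i > 1, else 0.
α_i > 1 for i ∈ {2}; NE contributions (0, 17, 0), X = 17.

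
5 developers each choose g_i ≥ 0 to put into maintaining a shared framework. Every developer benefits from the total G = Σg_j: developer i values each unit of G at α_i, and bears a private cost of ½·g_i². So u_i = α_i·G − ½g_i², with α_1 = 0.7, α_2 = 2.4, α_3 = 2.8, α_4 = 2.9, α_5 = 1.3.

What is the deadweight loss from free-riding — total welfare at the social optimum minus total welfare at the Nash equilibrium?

165.11

Developer i's FOC: ∂u_i/∂g_i = α_i − g_i = 0, so g_i* = α_i.
NE contributions = (0.7, 2.4, 2.8, 2.9, 1.3); G = 10.1.
W^NE = (Σα)·G − ½Σα_i² = 10.1² − ½·24.19 = 89.915.
Planner sets g_i = Σα_j = 10.1 for every i, so G^SO = 5·10.1 = 50.5.
W^SO = (Σα)·G^SO − ½·5·(Σα)² = (5/2)·10.1² = 255.025.
Deadweight loss = W^SO − W^NE = 165.11.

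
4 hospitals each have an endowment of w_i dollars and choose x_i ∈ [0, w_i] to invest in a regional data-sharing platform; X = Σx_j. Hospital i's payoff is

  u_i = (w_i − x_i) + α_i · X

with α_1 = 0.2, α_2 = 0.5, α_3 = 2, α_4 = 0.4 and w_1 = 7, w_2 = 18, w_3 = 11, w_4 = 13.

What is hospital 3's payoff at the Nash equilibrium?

∂u_i/∂x_i = α_i − 1, so hospital i contributes w_i if α_i > 1, else 0.
α_i > 1 for i ∈ {3}; NE contributions (0, 0, 11, 0), X = 11.
u_3 = (11 − 11) + 2·11 = 22.

22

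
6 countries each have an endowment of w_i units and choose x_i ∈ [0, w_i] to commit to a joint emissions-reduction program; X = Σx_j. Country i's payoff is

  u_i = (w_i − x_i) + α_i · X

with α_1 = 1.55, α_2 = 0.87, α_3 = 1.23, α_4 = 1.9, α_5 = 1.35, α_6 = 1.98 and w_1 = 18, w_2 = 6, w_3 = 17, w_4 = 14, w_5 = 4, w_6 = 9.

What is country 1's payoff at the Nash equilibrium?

96.1

∂u_i/∂x_i = α_i − 1, so country i contributes w_i if α_i > 1, else 0.
α_i > 1 for i ∈ {1, 3, 4, 5, 6}; NE contributions (18, 0, 17, 14, 4, 9), X = 62.
u_1 = (18 − 18) + 1.55·62 = 96.1.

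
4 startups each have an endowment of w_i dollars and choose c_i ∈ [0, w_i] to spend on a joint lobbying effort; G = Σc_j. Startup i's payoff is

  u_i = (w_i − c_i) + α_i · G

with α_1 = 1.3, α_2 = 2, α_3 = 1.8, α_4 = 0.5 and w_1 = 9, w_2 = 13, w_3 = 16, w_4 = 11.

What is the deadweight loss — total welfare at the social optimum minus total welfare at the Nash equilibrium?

50.6

∂u_i/∂c_i = α_i − 1, so startup i contributes w_i if α_i > 1, else 0.
α_i > 1 for i ∈ {1, 2, 3}; NE contributions (9, 13, 16, 0), G = 38.
W^NE = Σw_i − G^NE + (Σα_i)·G^NE = 49 + 4.6·38 = 223.8.
Planner: ∂(Σu_j)/∂c_i = Σα_j − 1 = 4.6 > 0, so everyone contributes w_i; G^SO = 49, W^SO = 49 + 4.6·49 = 274.4.
Deadweight loss = 50.6.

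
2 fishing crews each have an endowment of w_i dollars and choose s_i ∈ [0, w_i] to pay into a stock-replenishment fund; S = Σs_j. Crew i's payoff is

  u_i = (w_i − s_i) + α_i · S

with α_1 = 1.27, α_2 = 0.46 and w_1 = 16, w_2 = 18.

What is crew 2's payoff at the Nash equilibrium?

25.36

∂u_i/∂s_i = α_i − 1, so crew i contributes w_i if α_i > 1, else 0.
α_i > 1 for i ∈ {1}; NE contributions (16, 0), S = 16.
u_2 = (18 − 0) + 0.46·16 = 25.36.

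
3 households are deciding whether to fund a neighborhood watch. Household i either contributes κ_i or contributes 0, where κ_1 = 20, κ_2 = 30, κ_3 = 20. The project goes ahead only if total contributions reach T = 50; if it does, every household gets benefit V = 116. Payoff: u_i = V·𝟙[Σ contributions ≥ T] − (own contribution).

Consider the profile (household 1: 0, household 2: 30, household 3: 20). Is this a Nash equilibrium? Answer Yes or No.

Yes

Total = 50 ≥ 50: provided.
Household 1 (pledges 0, payoff 116): pledging 20 → total 70, payoff 96. No gain.
Household 2 (pledges 30, payoff 86): dropping to 0 → total 20, payoff 0. No gain.
Household 3 (pledges 20, payoff 96): dropping to 0 → total 30, payoff 0. No gain.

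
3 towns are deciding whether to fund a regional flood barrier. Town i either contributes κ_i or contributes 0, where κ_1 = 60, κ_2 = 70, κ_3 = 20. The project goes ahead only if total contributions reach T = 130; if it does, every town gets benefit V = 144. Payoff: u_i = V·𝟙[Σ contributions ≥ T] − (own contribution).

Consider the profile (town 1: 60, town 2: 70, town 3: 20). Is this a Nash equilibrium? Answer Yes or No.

Total = 150 ≥ 130: provided.
Town 1 (pledges 60, payoff 84): dropping to 0 → total 90, payoff 0. No gain.
Town 2 (pledges 70, payoff 74): dropping to 0 → total 80, payoff 0. No gain.
Town 3 (pledges 20, payoff 124): dropping to 0 → total 130, payoff 144. Profitable deviation.

No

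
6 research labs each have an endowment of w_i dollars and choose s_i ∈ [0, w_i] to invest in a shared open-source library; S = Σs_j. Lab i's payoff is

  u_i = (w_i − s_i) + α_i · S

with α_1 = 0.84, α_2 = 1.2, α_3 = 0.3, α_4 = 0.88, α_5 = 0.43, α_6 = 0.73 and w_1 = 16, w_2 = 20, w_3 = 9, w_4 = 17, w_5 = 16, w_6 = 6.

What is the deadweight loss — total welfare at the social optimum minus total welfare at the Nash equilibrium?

∂u_i/∂s_i = α_i − 1, so lab i contributes w_i if α_i > 1, else 0.
α_i > 1 for i ∈ {2}; NE contributions (0, 20, 0, 0, 0, 0), S = 20.
W^NE = Σw_i − S^NE + (Σα_i)·S^NE = 84 + 3.38·20 = 151.6.
Planner: ∂(Σu_j)/∂s_i = Σα_j − 1 = 3.38 > 0, so everyone contributes w_i; S^SO = 84, W^SO = 84 + 3.38·84 = 367.92.
Deadweight loss = 216.32.

216.32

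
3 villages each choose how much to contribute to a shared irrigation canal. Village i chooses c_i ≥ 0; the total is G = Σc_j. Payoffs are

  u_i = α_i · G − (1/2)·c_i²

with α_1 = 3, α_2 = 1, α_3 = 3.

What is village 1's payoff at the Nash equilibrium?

Village i's FOC: ∂u_i/∂c_i = α_i − c_i = 0, so c_i* = α_i.
NE contributions = (3, 1, 3); G = 7.
u_1 = α_1·G − ½·(c_1)² = 3·7 − ½·3² = 16.5.

16.5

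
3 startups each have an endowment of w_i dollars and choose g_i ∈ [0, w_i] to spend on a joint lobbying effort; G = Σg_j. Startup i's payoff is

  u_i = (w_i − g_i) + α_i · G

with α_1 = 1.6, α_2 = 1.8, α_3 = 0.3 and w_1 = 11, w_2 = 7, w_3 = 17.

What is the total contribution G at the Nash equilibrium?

18

∂u_i/∂g_i = α_i − 1, so startup i contributes w_i if α_i > 1, else 0.
α_i > 1 for i ∈ {1, 2}; NE contributions (11, 7, 0), G = 18.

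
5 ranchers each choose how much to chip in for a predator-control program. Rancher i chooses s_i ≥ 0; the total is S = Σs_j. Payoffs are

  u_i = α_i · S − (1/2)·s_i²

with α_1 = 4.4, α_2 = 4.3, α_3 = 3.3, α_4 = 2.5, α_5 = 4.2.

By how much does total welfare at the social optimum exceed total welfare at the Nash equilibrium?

560.85

Rancher i's FOC: ∂u_i/∂s_i = α_i − s_i = 0, so s_i* = α_i.
NE contributions = (4.4, 4.3, 3.3, 2.5, 4.2); S = 18.7.
W^NE = (Σα)·S − ½Σα_i² = 18.7² − ½·72.63 = 313.375.
Planner sets s_i = Σα_j = 18.7 for every i, so S^SO = 5·18.7 = 93.5.
W^SO = (Σα)·S^SO − ½·5·(Σα)² = (5/2)·18.7² = 874.225.
Deadweight loss = W^SO − W^NE = 560.85.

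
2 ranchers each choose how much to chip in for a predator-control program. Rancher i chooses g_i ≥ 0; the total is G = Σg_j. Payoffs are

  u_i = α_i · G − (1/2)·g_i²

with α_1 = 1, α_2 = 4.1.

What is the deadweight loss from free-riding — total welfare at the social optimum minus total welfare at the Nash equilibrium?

Rancher i's FOC: ∂u_i/∂g_i = α_i − g_i = 0, so g_i* = α_i.
NE contributions = (1, 4.1); G = 5.1.
W^NE = (Σα)·G − ½Σα_i² = 5.1² − ½·17.81 = 17.105.
Planner sets g_i = Σα_j = 5.1 for every i, so G^SO = 2·5.1 = 10.2.
W^SO = (Σα)·G^SO − ½·2·(Σα)² = (2/2)·5.1² = 26.01.
Deadweight loss = W^SO − W^NE = 8.905.

8.905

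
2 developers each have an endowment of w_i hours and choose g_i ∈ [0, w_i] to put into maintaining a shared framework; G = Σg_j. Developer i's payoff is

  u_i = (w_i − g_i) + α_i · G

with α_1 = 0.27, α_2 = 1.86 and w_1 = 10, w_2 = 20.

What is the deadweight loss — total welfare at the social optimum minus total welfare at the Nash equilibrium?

11.3

∂u_i/∂g_i = α_i − 1, so developer i contributes w_i if α_i > 1, else 0.
α_i > 1 for i ∈ {2}; NE contributions (0, 20), G = 20.
W^NE = Σw_i − G^NE + (Σα_i)·G^NE = 30 + 1.13·20 = 52.6.
Planner: ∂(Σu_j)/∂g_i = Σα_j − 1 = 1.13 > 0, so everyone contributes w_i; G^SO = 30, W^SO = 30 + 1.13·30 = 63.9.
Deadweight loss = 11.3.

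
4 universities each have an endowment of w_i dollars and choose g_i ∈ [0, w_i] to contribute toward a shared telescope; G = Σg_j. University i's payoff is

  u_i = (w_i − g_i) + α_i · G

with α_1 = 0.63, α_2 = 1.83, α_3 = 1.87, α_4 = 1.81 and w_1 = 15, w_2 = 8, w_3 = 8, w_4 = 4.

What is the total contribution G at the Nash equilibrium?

20

∂u_i/∂g_i = α_i − 1, so university i contributes w_i if α_i > 1, else 0.
α_i > 1 for i ∈ {2, 3, 4}; NE contributions (0, 8, 8, 4), G = 20.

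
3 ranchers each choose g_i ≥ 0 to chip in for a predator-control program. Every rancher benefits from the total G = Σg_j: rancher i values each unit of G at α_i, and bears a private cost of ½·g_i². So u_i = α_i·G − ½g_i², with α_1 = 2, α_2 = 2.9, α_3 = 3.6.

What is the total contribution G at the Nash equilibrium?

Rancher i's FOC: ∂u_i/∂g_i = α_i − g_i = 0, so g_i* = α_i.
NE contributions = (2, 2.9, 3.6); G = 8.5.

8.5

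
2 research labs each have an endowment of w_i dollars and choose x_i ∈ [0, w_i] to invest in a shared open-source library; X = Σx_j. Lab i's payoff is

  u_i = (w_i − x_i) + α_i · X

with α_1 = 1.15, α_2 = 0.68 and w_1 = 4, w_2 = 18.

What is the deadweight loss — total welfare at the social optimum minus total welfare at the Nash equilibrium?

∂u_i/∂x_i = α_i − 1, so lab i contributes w_i if α_i > 1, else 0.
α_i > 1 for i ∈ {1}; NE contributions (4, 0), X = 4.
W^NE = Σw_i − X^NE + (Σα_i)·X^NE = 22 + 0.83·4 = 25.32.
Planner: ∂(Σu_j)/∂x_i = Σα_j − 1 = 0.83 > 0, so everyone contributes w_i; X^SO = 22, W^SO = 22 + 0.83·22 = 40.26.
Deadweight loss = 14.94.

14.94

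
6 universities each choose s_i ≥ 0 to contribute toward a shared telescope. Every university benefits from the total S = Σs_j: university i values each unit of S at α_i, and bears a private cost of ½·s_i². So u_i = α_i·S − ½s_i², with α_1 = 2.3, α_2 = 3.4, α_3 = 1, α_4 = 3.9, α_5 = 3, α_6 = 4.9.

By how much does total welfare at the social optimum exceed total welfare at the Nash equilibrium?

717.535

University i's FOC: ∂u_i/∂s_i = α_i − s_i = 0, so s_i* = α_i.
NE contributions = (2.3, 3.4, 1, 3.9, 3, 4.9); S = 18.5.
W^NE = (Σα)·S − ½Σα_i² = 18.5² − ½·66.07 = 309.215.
Planner sets s_i = Σα_j = 18.5 for every i, so S^SO = 6·18.5 = 111.
W^SO = (Σα)·S^SO − ½·6·(Σα)² = (6/2)·18.5² = 1026.75.
Deadweight loss = W^SO − W^NE = 717.535.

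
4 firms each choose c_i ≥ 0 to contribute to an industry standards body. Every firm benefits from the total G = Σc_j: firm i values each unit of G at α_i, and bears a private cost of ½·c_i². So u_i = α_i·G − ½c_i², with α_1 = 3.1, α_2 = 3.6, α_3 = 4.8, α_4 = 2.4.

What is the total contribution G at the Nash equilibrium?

13.9

Firm i's FOC: ∂u_i/∂c_i = α_i − c_i = 0, so c_i* = α_i.
NE contributions = (3.1, 3.6, 4.8, 2.4); G = 13.9.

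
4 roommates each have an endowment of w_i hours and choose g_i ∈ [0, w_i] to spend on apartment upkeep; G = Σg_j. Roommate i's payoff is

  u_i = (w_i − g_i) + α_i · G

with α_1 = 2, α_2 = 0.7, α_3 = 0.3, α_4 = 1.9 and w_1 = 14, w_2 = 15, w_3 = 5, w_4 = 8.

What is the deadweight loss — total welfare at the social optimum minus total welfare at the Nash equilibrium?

78

∂u_i/∂g_i = α_i − 1, so roommate i contributes w_i if α_i > 1, else 0.
α_i > 1 for i ∈ {1, 4}; NE contributions (14, 0, 0, 8), G = 22.
W^NE = Σw_i − G^NE + (Σα_i)·G^NE = 42 + 3.9·22 = 127.8.
Planner: ∂(Σu_j)/∂g_i = Σα_j − 1 = 3.9 > 0, so everyone contributes w_i; G^SO = 42, W^SO = 42 + 3.9·42 = 205.8.
Deadweight loss = 78.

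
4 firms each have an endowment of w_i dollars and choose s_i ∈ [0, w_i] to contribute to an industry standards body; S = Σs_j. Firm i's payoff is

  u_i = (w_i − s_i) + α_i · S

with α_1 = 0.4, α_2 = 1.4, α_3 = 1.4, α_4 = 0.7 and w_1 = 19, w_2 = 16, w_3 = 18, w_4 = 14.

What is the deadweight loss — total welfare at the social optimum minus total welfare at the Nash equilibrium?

95.7

∂u_i/∂s_i = α_i − 1, so firm i contributes w_i if α_i > 1, else 0.
α_i > 1 for i ∈ {2, 3}; NE contributions (0, 16, 18, 0), S = 34.
W^NE = Σw_i − S^NE + (Σα_i)·S^NE = 67 + 2.9·34 = 165.6.
Planner: ∂(Σu_j)/∂s_i = Σα_j − 1 = 2.9 > 0, so everyone contributes w_i; S^SO = 67, W^SO = 67 + 2.9·67 = 261.3.
Deadweight loss = 95.7.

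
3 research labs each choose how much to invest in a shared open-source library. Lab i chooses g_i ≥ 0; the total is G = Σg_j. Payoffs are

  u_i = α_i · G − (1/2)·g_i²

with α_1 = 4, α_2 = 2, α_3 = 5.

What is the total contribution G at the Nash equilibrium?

Lab i's FOC: ∂u_i/∂g_i = α_i − g_i = 0, so g_i* = α_i.
NE contributions = (4, 2, 5); G = 11.

11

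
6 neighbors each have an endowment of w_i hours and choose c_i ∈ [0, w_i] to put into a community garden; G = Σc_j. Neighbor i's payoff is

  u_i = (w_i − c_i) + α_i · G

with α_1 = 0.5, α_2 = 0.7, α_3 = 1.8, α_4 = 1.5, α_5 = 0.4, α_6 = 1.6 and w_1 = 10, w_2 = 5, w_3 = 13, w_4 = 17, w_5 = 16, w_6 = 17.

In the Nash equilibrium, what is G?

∂u_i/∂c_i = α_i − 1, so neighbor i contributes w_i if α_i > 1, else 0.
α_i > 1 for i ∈ {3, 4, 6}; NE contributions (0, 0, 13, 17, 0, 17), G = 47.

47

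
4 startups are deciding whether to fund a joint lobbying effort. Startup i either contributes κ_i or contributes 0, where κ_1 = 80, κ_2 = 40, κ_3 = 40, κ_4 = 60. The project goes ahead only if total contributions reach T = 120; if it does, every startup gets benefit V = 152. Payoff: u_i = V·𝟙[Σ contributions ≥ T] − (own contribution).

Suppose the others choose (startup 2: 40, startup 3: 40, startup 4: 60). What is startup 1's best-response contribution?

0

Others' total = 140 ≥ 120; contributing adds cost 80 for no extra benefit.
Best response: 0.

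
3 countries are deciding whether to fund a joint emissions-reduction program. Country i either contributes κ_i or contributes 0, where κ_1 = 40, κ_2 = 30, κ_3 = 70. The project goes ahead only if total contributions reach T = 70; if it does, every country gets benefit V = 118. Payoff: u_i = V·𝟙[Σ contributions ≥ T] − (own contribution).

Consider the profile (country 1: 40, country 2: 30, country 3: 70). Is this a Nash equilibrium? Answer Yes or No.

Total = 140 ≥ 70: provided.
Country 1 (pledges 40, payoff 78): dropping to 0 → total 100, payoff 118. Profitable deviation.

No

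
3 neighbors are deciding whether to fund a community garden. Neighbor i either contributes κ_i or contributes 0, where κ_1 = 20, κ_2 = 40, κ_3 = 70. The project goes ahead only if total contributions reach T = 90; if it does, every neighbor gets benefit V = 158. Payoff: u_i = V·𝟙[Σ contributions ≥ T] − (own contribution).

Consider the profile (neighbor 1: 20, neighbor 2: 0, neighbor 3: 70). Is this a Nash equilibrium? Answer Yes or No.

Yes

Total = 90 ≥ 90: provided.
Neighbor 1 (pledges 20, payoff 138): dropping to 0 → total 70, payoff 0. No gain.
Neighbor 2 (pledges 0, payoff 158): pledging 40 → total 130, payoff 118. No gain.
Neighbor 3 (pledges 70, payoff 88): dropping to 0 → total 20, payoff 0. No gain.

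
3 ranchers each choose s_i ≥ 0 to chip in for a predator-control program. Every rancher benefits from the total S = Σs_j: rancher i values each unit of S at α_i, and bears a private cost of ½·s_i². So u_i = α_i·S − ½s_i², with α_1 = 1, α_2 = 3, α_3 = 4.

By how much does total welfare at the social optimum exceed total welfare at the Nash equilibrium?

Rancher i's FOC: ∂u_i/∂s_i = α_i − s_i = 0, so s_i* = α_i.
NE contributions = (1, 3, 4); S = 8.
W^NE = (Σα)·S − ½Σα_i² = 8² − ½·26 = 51.
Planner sets s_i = Σα_j = 8 for every i, so S^SO = 3·8 = 24.
W^SO = (Σα)·S^SO − ½·3·(Σα)² = (3/2)·8² = 96.
Deadweight loss = W^SO − W^NE = 45.

45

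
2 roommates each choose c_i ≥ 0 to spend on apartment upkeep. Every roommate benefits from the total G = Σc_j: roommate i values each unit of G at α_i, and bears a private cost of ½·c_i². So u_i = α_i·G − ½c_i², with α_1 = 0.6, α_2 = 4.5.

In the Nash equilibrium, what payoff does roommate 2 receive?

12.825

Roommate i's FOC: ∂u_i/∂c_i = α_i − c_i = 0, so c_i* = α_i.
NE contributions = (0.6, 4.5); G = 5.1.
u_2 = α_2·G − ½·(c_2)² = 4.5·5.1 − ½·4.5² = 12.825.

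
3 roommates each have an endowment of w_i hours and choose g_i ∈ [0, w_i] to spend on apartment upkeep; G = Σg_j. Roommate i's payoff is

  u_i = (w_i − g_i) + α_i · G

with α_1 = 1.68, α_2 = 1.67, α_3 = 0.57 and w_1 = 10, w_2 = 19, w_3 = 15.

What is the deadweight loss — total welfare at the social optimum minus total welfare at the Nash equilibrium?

∂u_i/∂g_i = α_i − 1, so roommate i contributes w_i if α_i > 1, else 0.
α_i > 1 for i ∈ {1, 2}; NE contributions (10, 19, 0), G = 29.
W^NE = Σw_i − G^NE + (Σα_i)·G^NE = 44 + 2.92·29 = 128.68.
Planner: ∂(Σu_j)/∂g_i = Σα_j − 1 = 2.92 > 0, so everyone contributes w_i; G^SO = 44, W^SO = 44 + 2.92·44 = 172.48.
Deadweight loss = 43.8.

43.8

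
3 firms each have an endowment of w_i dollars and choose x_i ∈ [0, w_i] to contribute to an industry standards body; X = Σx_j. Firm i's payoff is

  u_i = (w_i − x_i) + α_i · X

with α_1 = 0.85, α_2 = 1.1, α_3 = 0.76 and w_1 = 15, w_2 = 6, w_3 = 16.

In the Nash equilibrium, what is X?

∂u_i/∂x_i = α_i − 1, so firm i contributes w_i if α_i > 1, else 0.
α_i > 1 for i ∈ {2}; NE contributions (0, 6, 0), X = 6.

6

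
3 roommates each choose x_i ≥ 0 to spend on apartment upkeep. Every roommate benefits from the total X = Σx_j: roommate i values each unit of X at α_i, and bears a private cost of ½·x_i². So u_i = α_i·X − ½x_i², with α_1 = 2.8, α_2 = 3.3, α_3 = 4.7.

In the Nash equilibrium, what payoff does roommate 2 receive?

Roommate i's FOC: ∂u_i/∂x_i = α_i − x_i = 0, so x_i* = α_i.
NE contributions = (2.8, 3.3, 4.7); X = 10.8.
u_2 = α_2·X − ½·(x_2)² = 3.3·10.8 − ½·3.3² = 30.195.

30.195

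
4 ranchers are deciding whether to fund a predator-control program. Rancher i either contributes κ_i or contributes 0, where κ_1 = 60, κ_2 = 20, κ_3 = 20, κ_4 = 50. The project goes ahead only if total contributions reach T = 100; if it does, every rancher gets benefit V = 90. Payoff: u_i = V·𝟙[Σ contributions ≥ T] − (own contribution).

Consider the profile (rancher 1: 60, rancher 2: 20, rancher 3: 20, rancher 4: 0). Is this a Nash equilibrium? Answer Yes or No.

Yes

Total = 100 ≥ 100: provided.
Rancher 1 (pledges 60, payoff 30): dropping to 0 → total 40, payoff 0. No gain.
Rancher 2 (pledges 20, payoff 70): dropping to 0 → total 80, payoff 0. No gain.
Rancher 3 (pledges 20, payoff 70): dropping to 0 → total 80, payoff 0. No gain.
Rancher 4 (pledges 0, payoff 90): pledging 50 → total 150, payoff 40. No gain.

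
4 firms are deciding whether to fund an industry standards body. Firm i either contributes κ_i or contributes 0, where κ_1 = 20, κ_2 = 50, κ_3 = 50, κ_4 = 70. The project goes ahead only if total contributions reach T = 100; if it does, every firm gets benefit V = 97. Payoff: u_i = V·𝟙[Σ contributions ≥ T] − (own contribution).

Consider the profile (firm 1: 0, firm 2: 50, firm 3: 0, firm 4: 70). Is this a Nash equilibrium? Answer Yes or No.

Yes

Total = 120 ≥ 100: provided.
Firm 1 (pledges 0, payoff 97): pledging 20 → total 140, payoff 77. No gain.
Firm 2 (pledges 50, payoff 47): dropping to 0 → total 70, payoff 0. No gain.
Firm 3 (pledges 0, payoff 97): pledging 50 → total 170, payoff 47. No gain.
Firm 4 (pledges 70, payoff 27): dropping to 0 → total 50, payoff 0. No gain.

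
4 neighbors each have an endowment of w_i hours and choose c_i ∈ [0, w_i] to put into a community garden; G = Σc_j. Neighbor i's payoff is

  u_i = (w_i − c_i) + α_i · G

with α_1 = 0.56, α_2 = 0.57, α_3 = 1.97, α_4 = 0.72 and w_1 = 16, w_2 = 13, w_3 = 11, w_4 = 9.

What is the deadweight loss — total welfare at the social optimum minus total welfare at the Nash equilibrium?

107.16

∂u_i/∂c_i = α_i − 1, so neighbor i contributes w_i if α_i > 1, else 0.
α_i > 1 for i ∈ {3}; NE contributions (0, 0, 11, 0), G = 11.
W^NE = Σw_i − G^NE + (Σα_i)·G^NE = 49 + 2.82·11 = 80.02.
Planner: ∂(Σu_j)/∂c_i = Σα_j − 1 = 2.82 > 0, so everyone contributes w_i; G^SO = 49, W^SO = 49 + 2.82·49 = 187.18.
Deadweight loss = 107.16.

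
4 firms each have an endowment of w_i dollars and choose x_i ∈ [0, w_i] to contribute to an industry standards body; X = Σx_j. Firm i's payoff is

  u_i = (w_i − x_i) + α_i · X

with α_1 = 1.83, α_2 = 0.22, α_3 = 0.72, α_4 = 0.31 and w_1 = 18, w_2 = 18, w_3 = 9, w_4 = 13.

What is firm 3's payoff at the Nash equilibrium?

∂u_i/∂x_i = α_i − 1, so firm i contributes w_i if α_i > 1, else 0.
α_i > 1 for i ∈ {1}; NE contributions (18, 0, 0, 0), X = 18.
u_3 = (9 − 0) + 0.72·18 = 21.96.

21.96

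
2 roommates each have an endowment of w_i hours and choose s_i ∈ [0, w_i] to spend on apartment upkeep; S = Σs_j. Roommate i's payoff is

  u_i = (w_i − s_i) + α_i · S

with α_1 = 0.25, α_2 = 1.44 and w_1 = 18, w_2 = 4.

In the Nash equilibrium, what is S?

∂u_i/∂s_i = α_i − 1, so roommate i contributes w_i if α_i > 1, else 0.
α_i > 1 for i ∈ {2}; NE contributions (0, 4), S = 4.

4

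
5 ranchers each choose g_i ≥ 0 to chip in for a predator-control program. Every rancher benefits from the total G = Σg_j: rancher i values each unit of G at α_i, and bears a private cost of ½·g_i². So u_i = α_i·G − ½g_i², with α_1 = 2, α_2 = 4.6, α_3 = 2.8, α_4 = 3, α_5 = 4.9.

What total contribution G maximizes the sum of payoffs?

86.5

Planner FOC: ∂(Σu_j)/∂g_i = (Σα_j) − g_i = 0, so g_i^SO = Σα_j = 17.3 for every i; G^SO = 86.5.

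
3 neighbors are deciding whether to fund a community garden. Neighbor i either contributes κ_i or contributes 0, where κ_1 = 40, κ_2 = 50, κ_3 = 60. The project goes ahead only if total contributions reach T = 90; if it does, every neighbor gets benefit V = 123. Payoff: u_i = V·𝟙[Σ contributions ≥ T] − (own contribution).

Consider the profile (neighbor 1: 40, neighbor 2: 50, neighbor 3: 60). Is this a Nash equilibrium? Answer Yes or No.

Total = 150 ≥ 90: provided.
Neighbor 1 (pledges 40, payoff 83): dropping to 0 → total 110, payoff 123. Profitable deviation.

No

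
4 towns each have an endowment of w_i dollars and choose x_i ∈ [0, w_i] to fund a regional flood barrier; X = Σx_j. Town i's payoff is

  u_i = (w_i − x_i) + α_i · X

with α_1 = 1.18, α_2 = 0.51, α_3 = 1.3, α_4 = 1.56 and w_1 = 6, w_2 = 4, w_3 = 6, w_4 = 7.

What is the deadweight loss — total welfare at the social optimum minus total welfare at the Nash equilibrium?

∂u_i/∂x_i = α_i − 1, so town i contributes w_i if α_i > 1, else 0.
α_i > 1 for i ∈ {1, 3, 4}; NE contributions (6, 0, 6, 7), X = 19.
W^NE = Σw_i − X^NE + (Σα_i)·X^NE = 23 + 3.55·19 = 90.45.
Planner: ∂(Σu_j)/∂x_i = Σα_j − 1 = 3.55 > 0, so everyone contributes w_i; X^SO = 23, W^SO = 23 + 3.55·23 = 104.65.
Deadweight loss = 14.2.

14.2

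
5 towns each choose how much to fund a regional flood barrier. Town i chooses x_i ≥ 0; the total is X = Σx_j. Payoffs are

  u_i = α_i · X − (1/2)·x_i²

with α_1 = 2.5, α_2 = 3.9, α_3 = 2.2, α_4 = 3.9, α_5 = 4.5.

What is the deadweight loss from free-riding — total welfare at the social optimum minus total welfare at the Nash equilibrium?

Town i's FOC: ∂u_i/∂x_i = α_i − x_i = 0, so x_i* = α_i.
NE contributions = (2.5, 3.9, 2.2, 3.9, 4.5); X = 17.
W^NE = (Σα)·X − ½Σα_i² = 17² − ½·61.76 = 258.12.
Planner sets x_i = Σα_j = 17 for every i, so X^SO = 5·17 = 85.
W^SO = (Σα)·X^SO − ½·5·(Σα)² = (5/2)·17² = 722.5.
Deadweight loss = W^SO − W^NE = 464.38.

464.38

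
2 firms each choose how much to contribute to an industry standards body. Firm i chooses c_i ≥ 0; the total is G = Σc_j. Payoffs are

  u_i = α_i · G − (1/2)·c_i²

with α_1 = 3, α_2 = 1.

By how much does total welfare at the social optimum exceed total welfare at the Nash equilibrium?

5

Firm i's FOC: ∂u_i/∂c_i = α_i − c_i = 0, so c_i* = α_i.
NE contributions = (3, 1); G = 4.
W^NE = (Σα)·G − ½Σα_i² = 4² − ½·10 = 11.
Planner sets c_i = Σα_j = 4 for every i, so G^SO = 2·4 = 8.
W^SO = (Σα)·G^SO − ½·2·(Σα)² = (2/2)·4² = 16.
Deadweight loss = W^SO − W^NE = 5.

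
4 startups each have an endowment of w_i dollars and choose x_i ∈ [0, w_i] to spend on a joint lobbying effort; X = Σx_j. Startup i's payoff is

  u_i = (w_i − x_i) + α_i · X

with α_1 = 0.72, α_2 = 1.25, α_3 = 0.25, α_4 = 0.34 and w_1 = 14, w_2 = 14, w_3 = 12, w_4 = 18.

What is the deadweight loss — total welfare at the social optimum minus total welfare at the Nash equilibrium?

68.64

∂u_i/∂x_i = α_i − 1, so startup i contributes w_i if α_i > 1, else 0.
α_i > 1 for i ∈ {2}; NE contributions (0, 14, 0, 0), X = 14.
W^NE = Σw_i − X^NE + (Σα_i)·X^NE = 58 + 1.56·14 = 79.84.
Planner: ∂(Σu_j)/∂x_i = Σα_j − 1 = 1.56 > 0, so everyone contributes w_i; X^SO = 58, W^SO = 58 + 1.56·58 = 148.48.
Deadweight loss = 68.64.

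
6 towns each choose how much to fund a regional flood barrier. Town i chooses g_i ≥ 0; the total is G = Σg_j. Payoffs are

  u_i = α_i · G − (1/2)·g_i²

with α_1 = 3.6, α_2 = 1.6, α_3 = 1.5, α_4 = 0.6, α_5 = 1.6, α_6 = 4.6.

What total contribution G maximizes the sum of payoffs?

81

Planner FOC: ∂(Σu_j)/∂g_i = (Σα_j) − g_i = 0, so g_i^SO = Σα_j = 13.5 for every i; G^SO = 81.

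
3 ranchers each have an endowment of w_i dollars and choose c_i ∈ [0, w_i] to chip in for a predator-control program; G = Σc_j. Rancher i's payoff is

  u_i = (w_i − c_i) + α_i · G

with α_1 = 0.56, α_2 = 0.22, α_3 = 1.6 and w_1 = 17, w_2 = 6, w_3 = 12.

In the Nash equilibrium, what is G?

∂u_i/∂c_i = α_i − 1, so rancher i contributes w_i if α_i > 1, else 0.
α_i > 1 for i ∈ {3}; NE contributions (0, 0, 12), G = 12.

12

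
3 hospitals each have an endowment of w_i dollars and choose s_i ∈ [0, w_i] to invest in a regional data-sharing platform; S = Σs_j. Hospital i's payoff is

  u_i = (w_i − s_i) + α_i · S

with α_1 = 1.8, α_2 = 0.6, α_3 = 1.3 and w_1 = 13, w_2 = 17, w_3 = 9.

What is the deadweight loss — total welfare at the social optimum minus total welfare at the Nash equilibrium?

45.9

∂u_i/∂s_i = α_i − 1, so hospital i contributes w_i if α_i > 1, else 0.
α_i > 1 for i ∈ {1, 3}; NE contributions (13, 0, 9), S = 22.
W^NE = Σw_i − S^NE + (Σα_i)·S^NE = 39 + 2.7·22 = 98.4.
Planner: ∂(Σu_j)/∂s_i = Σα_j − 1 = 2.7 > 0, so everyone contributes w_i; S^SO = 39, W^SO = 39 + 2.7·39 = 144.3.
Deadweight loss = 45.9.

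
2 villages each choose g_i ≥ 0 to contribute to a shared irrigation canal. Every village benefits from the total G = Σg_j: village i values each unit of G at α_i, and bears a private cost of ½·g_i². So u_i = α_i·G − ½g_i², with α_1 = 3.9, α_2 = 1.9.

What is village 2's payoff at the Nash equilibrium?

Village i's FOC: ∂u_i/∂g_i = α_i − g_i = 0, so g_i* = α_i.
NE contributions = (3.9, 1.9); G = 5.8.
u_2 = α_2·G − ½·(g_2)² = 1.9·5.8 − ½·1.9² = 9.215.

9.215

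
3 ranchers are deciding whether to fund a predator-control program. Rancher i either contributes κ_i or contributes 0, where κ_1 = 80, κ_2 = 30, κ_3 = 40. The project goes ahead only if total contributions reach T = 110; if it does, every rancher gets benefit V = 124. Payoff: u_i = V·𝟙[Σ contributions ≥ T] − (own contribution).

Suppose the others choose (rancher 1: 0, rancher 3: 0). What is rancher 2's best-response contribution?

0

Others' total = 0. Even contributing 30 gives 30 < 110: no benefit either way.
Best response: 0.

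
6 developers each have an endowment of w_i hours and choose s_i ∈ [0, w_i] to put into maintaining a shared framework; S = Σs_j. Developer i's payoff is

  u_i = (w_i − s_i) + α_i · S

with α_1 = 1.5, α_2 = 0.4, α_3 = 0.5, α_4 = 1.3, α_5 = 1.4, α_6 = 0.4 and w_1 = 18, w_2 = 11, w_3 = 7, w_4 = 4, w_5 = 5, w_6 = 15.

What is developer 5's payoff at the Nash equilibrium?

∂u_i/∂s_i = α_i − 1, so developer i contributes w_i if α_i > 1, else 0.
α_i > 1 for i ∈ {1, 4, 5}; NE contributions (18, 0, 0, 4, 5, 0), S = 27.
u_5 = (5 − 5) + 1.4·27 = 37.8.

37.8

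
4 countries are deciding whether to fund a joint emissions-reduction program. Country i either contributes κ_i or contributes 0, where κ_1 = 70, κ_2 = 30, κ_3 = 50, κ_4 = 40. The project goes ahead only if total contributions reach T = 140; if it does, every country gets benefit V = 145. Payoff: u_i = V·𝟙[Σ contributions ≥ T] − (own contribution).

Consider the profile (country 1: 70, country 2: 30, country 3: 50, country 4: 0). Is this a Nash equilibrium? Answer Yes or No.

Total = 150 ≥ 140: provided.
Country 1 (pledges 70, payoff 75): dropping to 0 → total 80, payoff 0. No gain.
Country 2 (pledges 30, payoff 115): dropping to 0 → total 120, payoff 0. No gain.
Country 3 (pledges 50, payoff 95): dropping to 0 → total 100, payoff 0. No gain.
Country 4 (pledges 0, payoff 145): pledging 40 → total 190, payoff 105. No gain.

Yes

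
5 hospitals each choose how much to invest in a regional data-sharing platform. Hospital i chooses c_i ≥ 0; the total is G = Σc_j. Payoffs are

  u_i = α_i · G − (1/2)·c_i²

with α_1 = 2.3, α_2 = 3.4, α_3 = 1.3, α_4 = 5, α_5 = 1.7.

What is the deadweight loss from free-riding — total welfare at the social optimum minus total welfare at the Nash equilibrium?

Hospital i's FOC: ∂u_i/∂c_i = α_i − c_i = 0, so c_i* = α_i.
NE contributions = (2.3, 3.4, 1.3, 5, 1.7); G = 13.7.
W^NE = (Σα)·G − ½Σα_i² = 13.7² − ½·46.43 = 164.475.
Planner sets c_i = Σα_j = 13.7 for every i, so G^SO = 5·13.7 = 68.5.
W^SO = (Σα)·G^SO − ½·5·(Σα)² = (5/2)·13.7² = 469.225.
Deadweight loss = W^SO − W^NE = 304.75.

304.75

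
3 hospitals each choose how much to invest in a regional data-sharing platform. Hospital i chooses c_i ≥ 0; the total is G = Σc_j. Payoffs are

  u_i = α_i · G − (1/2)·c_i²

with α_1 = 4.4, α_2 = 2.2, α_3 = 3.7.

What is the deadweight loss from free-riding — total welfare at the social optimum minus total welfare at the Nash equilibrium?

Hospital i's FOC: ∂u_i/∂c_i = α_i − c_i = 0, so c_i* = α_i.
NE contributions = (4.4, 2.2, 3.7); G = 10.3.
W^NE = (Σα)·G − ½Σα_i² = 10.3² − ½·37.89 = 87.145.
Planner sets c_i = Σα_j = 10.3 for every i, so G^SO = 3·10.3 = 30.9.
W^SO = (Σα)·G^SO − ½·3·(Σα)² = (3/2)·10.3² = 159.135.
Deadweight loss = W^SO − W^NE = 71.99.

71.99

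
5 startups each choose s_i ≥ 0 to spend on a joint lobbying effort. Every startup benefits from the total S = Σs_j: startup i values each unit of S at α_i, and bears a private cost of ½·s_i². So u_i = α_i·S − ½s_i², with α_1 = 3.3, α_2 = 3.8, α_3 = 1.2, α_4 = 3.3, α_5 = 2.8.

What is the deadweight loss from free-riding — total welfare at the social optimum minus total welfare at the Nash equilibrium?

333.79

Startup i's FOC: ∂u_i/∂s_i = α_i − s_i = 0, so s_i* = α_i.
NE contributions = (3.3, 3.8, 1.2, 3.3, 2.8); S = 14.4.
W^NE = (Σα)·S − ½Σα_i² = 14.4² − ½·45.5 = 184.61.
Planner sets s_i = Σα_j = 14.4 for every i, so S^SO = 5·14.4 = 72.
W^SO = (Σα)·S^SO − ½·5·(Σα)² = (5/2)·14.4² = 518.4.
Deadweight loss = W^SO − W^NE = 333.79.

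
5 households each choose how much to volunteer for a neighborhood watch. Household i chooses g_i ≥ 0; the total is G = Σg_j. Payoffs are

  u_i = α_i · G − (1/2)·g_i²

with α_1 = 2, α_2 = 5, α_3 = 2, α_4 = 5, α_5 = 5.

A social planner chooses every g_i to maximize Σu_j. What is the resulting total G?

95

Planner FOC: ∂(Σu_j)/∂g_i = (Σα_j) − g_i = 0, so g_i^SO = Σα_j = 19 for every i; G^SO = 95.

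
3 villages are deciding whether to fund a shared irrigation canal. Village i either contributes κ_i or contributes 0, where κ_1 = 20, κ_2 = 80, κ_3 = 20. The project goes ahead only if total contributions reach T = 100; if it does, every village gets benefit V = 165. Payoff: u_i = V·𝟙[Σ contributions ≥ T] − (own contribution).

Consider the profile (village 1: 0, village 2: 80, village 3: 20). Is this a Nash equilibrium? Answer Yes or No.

Yes

Total = 100 ≥ 100: provided.
Village 1 (pledges 0, payoff 165): pledging 20 → total 120, payoff 145. No gain.
Village 2 (pledges 80, payoff 85): dropping to 0 → total 20, payoff 0. No gain.
Village 3 (pledges 20, payoff 145): dropping to 0 → total 80, payoff 0. No gain.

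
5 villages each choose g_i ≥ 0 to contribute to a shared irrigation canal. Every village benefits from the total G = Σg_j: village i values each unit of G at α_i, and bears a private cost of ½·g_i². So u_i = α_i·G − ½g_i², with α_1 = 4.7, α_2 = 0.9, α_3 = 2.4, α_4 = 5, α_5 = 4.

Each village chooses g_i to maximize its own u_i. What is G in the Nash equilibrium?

17

Village i's FOC: ∂u_i/∂g_i = α_i − g_i = 0, so g_i* = α_i.
NE contributions = (4.7, 0.9, 2.4, 5, 4); G = 17.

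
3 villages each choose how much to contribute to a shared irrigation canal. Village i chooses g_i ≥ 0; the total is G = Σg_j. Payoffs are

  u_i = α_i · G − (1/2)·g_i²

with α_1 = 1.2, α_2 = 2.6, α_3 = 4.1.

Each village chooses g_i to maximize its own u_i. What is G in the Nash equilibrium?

Village i's FOC: ∂u_i/∂g_i = α_i − g_i = 0, so g_i* = α_i.
NE contributions = (1.2, 2.6, 4.1); G = 7.9.

7.9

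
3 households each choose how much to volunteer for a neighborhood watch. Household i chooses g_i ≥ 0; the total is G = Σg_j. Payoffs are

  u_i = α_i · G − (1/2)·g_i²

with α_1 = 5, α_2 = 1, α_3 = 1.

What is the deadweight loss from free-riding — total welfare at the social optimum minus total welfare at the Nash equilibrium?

Household i's FOC: ∂u_i/∂g_i = α_i − g_i = 0, so g_i* = α_i.
NE contributions = (5, 1, 1); G = 7.
W^NE = (Σα)·G − ½Σα_i² = 7² − ½·27 = 35.5.
Planner sets g_i = Σα_j = 7 for every i, so G^SO = 3·7 = 21.
W^SO = (Σα)·G^SO − ½·3·(Σα)² = (3/2)·7² = 73.5.
Deadweight loss = W^SO − W^NE = 38.

38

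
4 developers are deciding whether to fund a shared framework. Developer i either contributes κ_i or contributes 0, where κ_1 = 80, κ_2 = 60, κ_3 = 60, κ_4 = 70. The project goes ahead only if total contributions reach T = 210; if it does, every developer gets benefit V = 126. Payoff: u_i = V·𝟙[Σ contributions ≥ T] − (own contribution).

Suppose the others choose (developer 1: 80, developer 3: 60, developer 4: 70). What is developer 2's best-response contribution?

Others' total = 210 ≥ 210; contributing adds cost 60 for no extra benefit.
Best response: 0.

0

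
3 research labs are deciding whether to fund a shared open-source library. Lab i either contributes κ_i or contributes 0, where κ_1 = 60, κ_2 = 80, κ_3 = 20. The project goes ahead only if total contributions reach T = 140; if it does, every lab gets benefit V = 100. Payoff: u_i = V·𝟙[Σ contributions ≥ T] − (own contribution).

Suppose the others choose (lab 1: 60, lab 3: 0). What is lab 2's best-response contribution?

Others' total = 60. Contributing 80 brings total to 140 ≥ 140: gain V − κ_2 = 20.
Best response: 80.

80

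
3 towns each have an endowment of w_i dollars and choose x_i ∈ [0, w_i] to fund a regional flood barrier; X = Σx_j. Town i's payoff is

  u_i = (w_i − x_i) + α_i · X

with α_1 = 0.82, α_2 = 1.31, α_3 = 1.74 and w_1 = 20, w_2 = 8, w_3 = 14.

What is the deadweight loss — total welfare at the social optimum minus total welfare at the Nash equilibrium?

57.4

∂u_i/∂x_i = α_i − 1, so town i contributes w_i if α_i > 1, else 0.
α_i > 1 for i ∈ {2, 3}; NE contributions (0, 8, 14), X = 22.
W^NE = Σw_i − X^NE + (Σα_i)·X^NE = 42 + 2.87·22 = 105.14.
Planner: ∂(Σu_j)/∂x_i = Σα_j − 1 = 2.87 > 0, so everyone contributes w_i; X^SO = 42, W^SO = 42 + 2.87·42 = 162.54.
Deadweight loss = 57.4.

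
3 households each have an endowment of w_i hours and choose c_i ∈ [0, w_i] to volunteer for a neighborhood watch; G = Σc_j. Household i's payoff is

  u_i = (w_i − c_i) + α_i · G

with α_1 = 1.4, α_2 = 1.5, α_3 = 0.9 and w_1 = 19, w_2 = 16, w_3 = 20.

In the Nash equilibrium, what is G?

∂u_i/∂c_i = α_i − 1, so household i contributes w_i if α_i > 1, else 0.
α_i > 1 for i ∈ {1, 2}; NE contributions (19, 16, 0), G = 35.

35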